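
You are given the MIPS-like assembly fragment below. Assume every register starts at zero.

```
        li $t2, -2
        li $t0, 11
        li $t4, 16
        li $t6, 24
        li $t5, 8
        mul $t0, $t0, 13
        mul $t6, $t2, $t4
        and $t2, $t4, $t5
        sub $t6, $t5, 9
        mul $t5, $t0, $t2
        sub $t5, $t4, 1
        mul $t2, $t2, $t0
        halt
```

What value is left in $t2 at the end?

after li $t2, -2: $t2=-2
after li $t0, 11: $t0=11
after li $t4, 16: $t4=16
after li $t6, 24: $t6=24
after li $t5, 8: $t5=8
after mul $t0, $t0, 13: $t0=11*13=143
after mul $t6, $t2, $t4: $t6=(-2)*16=-32
after and $t2, $t4, $t5: $t2=16&8=0
after sub $t6, $t5, 9: $t6=8-9=-1
after mul $t5, $t0, $t2: $t5=143*0=0
after sub $t5, $t4, 1: $t5=16-1=15
after mul $t2, $t2, $t0: $t2=0*143=0
halt.

0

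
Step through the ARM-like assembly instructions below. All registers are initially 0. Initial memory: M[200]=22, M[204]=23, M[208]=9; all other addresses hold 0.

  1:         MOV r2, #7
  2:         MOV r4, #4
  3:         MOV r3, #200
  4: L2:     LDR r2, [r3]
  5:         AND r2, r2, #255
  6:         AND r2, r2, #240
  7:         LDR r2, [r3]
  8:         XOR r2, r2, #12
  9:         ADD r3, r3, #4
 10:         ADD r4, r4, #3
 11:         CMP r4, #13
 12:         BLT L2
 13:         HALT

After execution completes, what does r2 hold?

5

after MOV r2, #7: r2=7
after MOV r4, #4: r4=4
after MOV r3, #200: r3=200
after LDR r2, [r3]: r2=M[200]=22
after AND r2, r2, #255: r2=22&255=22
after AND r2, r2, #240: r2=22&240=16
after LDR r2, [r3]: r2=M[200]=22
after XOR r2, r2, #12: r2=22^12=26
after ADD r3, r3, #4: r3=200+4=204
after ADD r4, r4, #3: r4=4+3=7
CMP r4, #13  (cmp 7,13)
BLT L2: taken
after LDR r2, [r3]: r2=M[204]=23
after AND r2, r2, #255: r2=23&255=23
after AND r2, r2, #240: r2=23&240=16
after LDR r2, [r3]: r2=M[204]=23
after XOR r2, r2, #12: r2=23^12=27
after ADD r3, r3, #4: r3=204+4=208
after ADD r4, r4, #3: r4=7+3=10
CMP r4, #13  (cmp 10,13)
BLT L2: taken
after LDR r2, [r3]: r2=M[208]=9
after AND r2, r2, #255: r2=9&255=9
after AND r2, r2, #240: r2=9&240=0
after LDR r2, [r3]: r2=M[208]=9
after XOR r2, r2, #12: r2=9^12=5
after ADD r3, r3, #4: r3=208+4=212
after ADD r4, r4, #3: r4=10+3=13
CMP r4, #13  (cmp 13,13)
BLT L2: not taken
halt.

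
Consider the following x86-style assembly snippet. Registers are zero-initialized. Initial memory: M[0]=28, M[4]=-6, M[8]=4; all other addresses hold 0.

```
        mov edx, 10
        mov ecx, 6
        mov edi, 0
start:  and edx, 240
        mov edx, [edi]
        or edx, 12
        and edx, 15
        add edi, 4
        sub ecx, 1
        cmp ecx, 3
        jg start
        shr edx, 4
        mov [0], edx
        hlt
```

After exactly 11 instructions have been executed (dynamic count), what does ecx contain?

mov edx, 10 → edx=10
mov ecx, 6 → ecx=6
mov edi, 0 → edi=0
and edx, 240 → edx=10&240=0
mov edx, [edi] → edx=M[0]=28
or edx, 12 → edx=28|12=28
and edx, 15 → edx=28&15=12
add edi, 4 → edi=0+4=4
sub ecx, 1 → ecx=6-1=5
cmp ecx, 3  (cmp 5,3)
jg start: taken
After step 11: ecx = 5.

5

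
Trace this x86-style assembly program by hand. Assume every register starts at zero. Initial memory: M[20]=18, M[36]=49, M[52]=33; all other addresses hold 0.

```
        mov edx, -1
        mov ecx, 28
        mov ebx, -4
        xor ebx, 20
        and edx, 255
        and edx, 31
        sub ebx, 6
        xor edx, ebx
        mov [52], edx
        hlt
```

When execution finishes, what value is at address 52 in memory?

-3

after mov edx, -1: edx=-1
after mov ecx, 28: ecx=28
after mov ebx, -4: ebx=-4
after xor ebx, 20: ebx=(-4)^20=-24
after and edx, 255: edx=(-1)&255=255
after and edx, 31: edx=255&31=31
after sub ebx, 6: ebx=(-24)-6=-30
after xor edx, ebx: edx=31^(-30)=-3
mov [52], edx → M[52]=-3
halt.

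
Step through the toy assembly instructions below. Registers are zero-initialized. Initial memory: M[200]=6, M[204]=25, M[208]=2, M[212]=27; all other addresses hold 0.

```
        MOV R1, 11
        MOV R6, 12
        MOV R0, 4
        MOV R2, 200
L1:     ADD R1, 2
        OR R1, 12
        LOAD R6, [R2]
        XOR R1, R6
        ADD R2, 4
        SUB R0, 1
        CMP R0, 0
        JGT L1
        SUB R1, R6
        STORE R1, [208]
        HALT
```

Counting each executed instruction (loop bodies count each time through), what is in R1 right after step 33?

5

MOV R1, 11 → R1=11
MOV R6, 12 → R6=12
MOV R0, 4 → R0=4
MOV R2, 200 → R2=200
ADD R1, 2 → R1=11+2=13
OR R1, 12 → R1=13|12=13
LOAD R6, [R2] → R6=M[200]=6
XOR R1, R6 → R1=13^6=11
ADD R2, 4 → R2=200+4=204
SUB R0, 1 → R0=4-1=3
CMP R0, 0  (cmp 3,0)
JGT L1: taken
ADD R1, 2 → R1=11+2=13
OR R1, 12 → R1=13|12=13
LOAD R6, [R2] → R6=M[204]=25
XOR R1, R6 → R1=13^25=20
ADD R2, 4 → R2=204+4=208
SUB R0, 1 → R0=3-1=2
CMP R0, 0  (cmp 2,0)
JGT L1: taken
ADD R1, 2 → R1=20+2=22
OR R1, 12 → R1=22|12=30
LOAD R6, [R2] → R6=M[208]=2
XOR R1, R6 → R1=30^2=28
ADD R2, 4 → R2=208+4=212
SUB R0, 1 → R0=2-1=1
CMP R0, 0  (cmp 1,0)
JGT L1: taken
ADD R1, 2 → R1=28+2=30
OR R1, 12 → R1=30|12=30
LOAD R6, [R2] → R6=M[212]=27
XOR R1, R6 → R1=30^27=5
ADD R2, 4 → R2=212+4=216
After step 33: R1 = 5.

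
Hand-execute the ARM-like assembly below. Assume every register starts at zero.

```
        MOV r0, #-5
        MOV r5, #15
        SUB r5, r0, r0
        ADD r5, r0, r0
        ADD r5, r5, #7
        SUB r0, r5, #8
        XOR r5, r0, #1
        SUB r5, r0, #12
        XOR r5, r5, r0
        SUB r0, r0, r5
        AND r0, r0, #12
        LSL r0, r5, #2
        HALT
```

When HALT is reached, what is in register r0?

112

r0=-5
r5=15
r5=(-5)-(-5)=0
r5=(-5)+(-5)=-10
r5=(-10)+7=-3
r0=(-3)-8=-11
r5=(-11)^1=-12
r5=(-11)-12=-23
r5=(-23)^(-11)=28
r0=(-11)-28=-39
r0=(-39)&12=8
r0=28<<2=112
halt.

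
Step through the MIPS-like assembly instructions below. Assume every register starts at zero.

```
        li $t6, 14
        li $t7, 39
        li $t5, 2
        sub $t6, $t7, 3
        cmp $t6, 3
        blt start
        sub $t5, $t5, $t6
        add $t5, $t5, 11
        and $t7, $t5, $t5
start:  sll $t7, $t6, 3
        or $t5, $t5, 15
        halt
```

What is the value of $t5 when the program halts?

li $t6, 14 → $t6=14
li $t7, 39 → $t7=39
li $t5, 2 → $t5=2
sub $t6, $t7, 3 → $t6=39-3=36
cmp $t6, 3  (cmp 36,3)
blt start: not taken
sub $t5, $t5, $t6 → $t5=2-36=-34
add $t5, $t5, 11 → $t5=(-34)+11=-23
and $t7, $t5, $t5 → $t7=(-23)&(-23)=-23
sll $t7, $t6, 3 → $t7=36<<3=288
or $t5, $t5, 15 → $t5=(-23)|15=-17
halt.

-17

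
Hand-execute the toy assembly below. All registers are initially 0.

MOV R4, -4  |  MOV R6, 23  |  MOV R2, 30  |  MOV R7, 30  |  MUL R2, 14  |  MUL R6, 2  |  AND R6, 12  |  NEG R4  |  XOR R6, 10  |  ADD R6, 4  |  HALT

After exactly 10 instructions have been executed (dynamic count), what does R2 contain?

after MOV R4, -4: R4=-4
after MOV R6, 23: R6=23
after MOV R2, 30: R2=30
after MOV R7, 30: R7=30
after MUL R2, 14: R2=30*14=420
after MUL R6, 2: R6=23*2=46
after AND R6, 12: R6=46&12=12
after NEG R4: R4=-(-4)=4
after XOR R6, 10: R6=12^10=6
after ADD R6, 4: R6=6+4=10
After step 10: R2 = 420.

420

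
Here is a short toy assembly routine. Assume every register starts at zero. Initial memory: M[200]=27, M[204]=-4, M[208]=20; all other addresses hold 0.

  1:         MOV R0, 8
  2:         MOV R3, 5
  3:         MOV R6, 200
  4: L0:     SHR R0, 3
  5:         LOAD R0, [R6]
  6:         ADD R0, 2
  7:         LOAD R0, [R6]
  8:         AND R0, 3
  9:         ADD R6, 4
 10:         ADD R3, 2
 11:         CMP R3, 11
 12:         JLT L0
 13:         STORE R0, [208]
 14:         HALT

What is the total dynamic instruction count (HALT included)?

MOV R0, 8 → R0=8
MOV R3, 5 → R3=5
MOV R6, 200 → R6=200
SHR R0, 3 → R0=8>>3=1
LOAD R0, [R6] → R0=M[200]=27
ADD R0, 2 → R0=27+2=29
LOAD R0, [R6] → R0=M[200]=27
AND R0, 3 → R0=27&3=3
ADD R6, 4 → R6=200+4=204
ADD R3, 2 → R3=5+2=7
CMP R3, 11  (cmp 7,11)
JLT L0: taken
SHR R0, 3 → R0=3>>3=0
LOAD R0, [R6] → R0=M[204]=-4
ADD R0, 2 → R0=(-4)+2=-2
LOAD R0, [R6] → R0=M[204]=-4
AND R0, 3 → R0=(-4)&3=0
ADD R6, 4 → R6=204+4=208
ADD R3, 2 → R3=7+2=9
CMP R3, 11  (cmp 9,11)
JLT L0: taken
SHR R0, 3 → R0=0>>3=0
LOAD R0, [R6] → R0=M[208]=20
ADD R0, 2 → R0=20+2=22
LOAD R0, [R6] → R0=M[208]=20
AND R0, 3 → R0=20&3=0
ADD R6, 4 → R6=208+4=212
ADD R3, 2 → R3=9+2=11
CMP R3, 11  (cmp 11,11)
JLT L0: not taken
STORE R0, [208] → M[208]=0
halt.
Total executed instructions: 32.

32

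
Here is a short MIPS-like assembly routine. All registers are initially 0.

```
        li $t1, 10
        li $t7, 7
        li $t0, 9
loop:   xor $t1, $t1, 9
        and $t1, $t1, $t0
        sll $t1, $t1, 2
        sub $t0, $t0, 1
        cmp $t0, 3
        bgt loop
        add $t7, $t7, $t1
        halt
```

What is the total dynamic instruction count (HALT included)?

$t1=10
$t7=7
$t0=9
$t1=10^9=3
$t1=3&9=1
$t1=1<<2=4
$t0=9-1=8
cmp $t0, 3  (cmp 8,3)
bgt loop: taken
$t1=4^9=13
$t1=13&8=8
$t1=8<<2=32
$t0=8-1=7
cmp $t0, 3  (cmp 7,3)
bgt loop: taken
$t1=32^9=41
$t1=41&7=1
$t1=1<<2=4
$t0=7-1=6
cmp $t0, 3  (cmp 6,3)
bgt loop: taken
$t1=4^9=13
$t1=13&6=4
$t1=4<<2=16
$t0=6-1=5
cmp $t0, 3  (cmp 5,3)
bgt loop: taken
$t1=16^9=25
$t1=25&5=1
$t1=1<<2=4
$t0=5-1=4
cmp $t0, 3  (cmp 4,3)
bgt loop: taken
$t1=4^9=13
$t1=13&4=4
$t1=4<<2=16
$t0=4-1=3
cmp $t0, 3  (cmp 3,3)
bgt loop: not taken
$t7=7+16=23
halt.
Total executed instructions: 41.

41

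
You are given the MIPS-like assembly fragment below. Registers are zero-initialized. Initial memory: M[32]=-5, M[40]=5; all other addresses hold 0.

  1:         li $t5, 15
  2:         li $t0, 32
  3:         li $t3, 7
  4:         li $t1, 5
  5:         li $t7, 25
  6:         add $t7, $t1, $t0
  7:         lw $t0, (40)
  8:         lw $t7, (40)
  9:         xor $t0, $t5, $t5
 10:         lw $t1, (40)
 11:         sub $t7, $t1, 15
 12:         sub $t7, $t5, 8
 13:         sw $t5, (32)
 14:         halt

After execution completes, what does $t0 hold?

0

after li $t5, 15: $t5=15
after li $t0, 32: $t0=32
after li $t3, 7: $t3=7
after li $t1, 5: $t1=5
after li $t7, 25: $t7=25
after add $t7, $t1, $t0: $t7=5+32=37
after lw $t0, (40): $t0=M[40]=5
after lw $t7, (40): $t7=M[40]=5
after xor $t0, $t5, $t5: $t0=15^15=0
after lw $t1, (40): $t1=M[40]=5
after sub $t7, $t1, 15: $t7=5-15=-10
after sub $t7, $t5, 8: $t7=15-8=7
sw $t5, (32) → M[32]=15
halt.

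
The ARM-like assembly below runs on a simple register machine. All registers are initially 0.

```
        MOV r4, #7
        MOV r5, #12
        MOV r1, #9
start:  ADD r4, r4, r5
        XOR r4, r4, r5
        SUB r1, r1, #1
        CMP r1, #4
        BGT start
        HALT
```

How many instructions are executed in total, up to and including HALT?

29

after MOV r4, #7: r4=7
after MOV r5, #12: r5=12
after MOV r1, #9: r1=9
after ADD r4, r4, r5: r4=7+12=19
after XOR r4, r4, r5: r4=19^12=31
after SUB r1, r1, #1: r1=9-1=8
CMP r1, #4  (cmp 8,4)
BGT start: taken
after ADD r4, r4, r5: r4=31+12=43
after XOR r4, r4, r5: r4=43^12=39
after SUB r1, r1, #1: r1=8-1=7
CMP r1, #4  (cmp 7,4)
BGT start: taken
after ADD r4, r4, r5: r4=39+12=51
after XOR r4, r4, r5: r4=51^12=63
after SUB r1, r1, #1: r1=7-1=6
CMP r1, #4  (cmp 6,4)
BGT start: taken
after ADD r4, r4, r5: r4=63+12=75
after XOR r4, r4, r5: r4=75^12=71
after SUB r1, r1, #1: r1=6-1=5
CMP r1, #4  (cmp 5,4)
BGT start: taken
after ADD r4, r4, r5: r4=71+12=83
after XOR r4, r4, r5: r4=83^12=95
after SUB r1, r1, #1: r1=5-1=4
CMP r1, #4  (cmp 4,4)
BGT start: not taken
halt.
Total executed instructions: 29.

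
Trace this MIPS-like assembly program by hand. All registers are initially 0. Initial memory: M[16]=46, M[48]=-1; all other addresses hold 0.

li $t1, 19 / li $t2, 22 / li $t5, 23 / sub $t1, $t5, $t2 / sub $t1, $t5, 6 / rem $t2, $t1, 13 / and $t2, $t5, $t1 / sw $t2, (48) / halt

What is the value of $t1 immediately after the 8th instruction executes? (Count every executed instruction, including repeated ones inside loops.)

17

$t1=19
$t2=22
$t5=23
$t1=23-22=1
$t1=23-6=17
$t2=17%13=4
$t2=23&17=17
sw $t2, (48) → M[48]=17
After step 8: $t1 = 17.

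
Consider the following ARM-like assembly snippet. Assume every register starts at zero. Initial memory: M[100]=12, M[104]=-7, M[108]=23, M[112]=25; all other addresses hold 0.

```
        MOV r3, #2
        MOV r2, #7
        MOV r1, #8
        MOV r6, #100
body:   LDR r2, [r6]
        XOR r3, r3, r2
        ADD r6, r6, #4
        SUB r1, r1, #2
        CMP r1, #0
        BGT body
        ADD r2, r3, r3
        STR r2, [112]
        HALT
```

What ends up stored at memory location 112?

-14

r3=2
r2=7
r1=8
r6=100
r2=M[100]=12
r3=2^12=14
r6=100+4=104
r1=8-2=6
CMP r1, #0  (cmp 6,0)
BGT body: taken
r2=M[104]=-7
r3=14^(-7)=-9
r6=104+4=108
r1=6-2=4
CMP r1, #0  (cmp 4,0)
BGT body: taken
r2=M[108]=23
r3=(-9)^23=-32
r6=108+4=112
r1=4-2=2
CMP r1, #0  (cmp 2,0)
BGT body: taken
r2=M[112]=25
r3=(-32)^25=-7
r6=112+4=116
r1=2-2=0
CMP r1, #0  (cmp 0,0)
BGT body: not taken
r2=(-7)+(-7)=-14
STR r2, [112] → M[112]=-14
halt.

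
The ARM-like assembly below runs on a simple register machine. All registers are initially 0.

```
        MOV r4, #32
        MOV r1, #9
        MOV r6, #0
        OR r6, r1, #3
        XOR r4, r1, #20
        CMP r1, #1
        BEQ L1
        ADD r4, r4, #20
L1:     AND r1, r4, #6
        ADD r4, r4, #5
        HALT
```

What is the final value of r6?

11

r4=32
r1=9
r6=0
r6=9|3=11
r4=9^20=29
CMP r1, #1  (cmp 9,1)
BEQ L1: not taken
r4=29+20=49
r1=49&6=0
r4=49+5=54
halt.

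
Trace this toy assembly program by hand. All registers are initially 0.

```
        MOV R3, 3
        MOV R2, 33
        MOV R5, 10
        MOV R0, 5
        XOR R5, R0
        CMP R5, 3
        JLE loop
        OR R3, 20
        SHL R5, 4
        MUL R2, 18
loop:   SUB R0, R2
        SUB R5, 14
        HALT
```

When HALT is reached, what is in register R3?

23

after MOV R3, 3: R3=3
after MOV R2, 33: R2=33
after MOV R5, 10: R5=10
after MOV R0, 5: R0=5
after XOR R5, R0: R5=10^5=15
CMP R5, 3  (cmp 15,3)
JLE loop: not taken
after OR R3, 20: R3=3|20=23
after SHL R5, 4: R5=15<<4=240
after MUL R2, 18: R2=33*18=594
after SUB R0, R2: R0=5-594=-589
after SUB R5, 14: R5=240-14=226
halt.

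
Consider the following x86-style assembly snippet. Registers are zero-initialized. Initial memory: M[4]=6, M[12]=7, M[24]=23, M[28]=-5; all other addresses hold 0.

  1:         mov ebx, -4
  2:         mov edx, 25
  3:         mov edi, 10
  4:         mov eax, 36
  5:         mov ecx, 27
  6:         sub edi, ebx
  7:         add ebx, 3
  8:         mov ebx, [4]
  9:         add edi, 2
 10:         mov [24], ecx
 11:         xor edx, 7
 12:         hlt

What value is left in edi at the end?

ebx=-4
edx=25
edi=10
eax=36
ecx=27
edi=10-(-4)=14
ebx=(-4)+3=-1
ebx=M[4]=6
edi=14+2=16
mov [24], ecx → M[24]=27
edx=25^7=30
halt.

16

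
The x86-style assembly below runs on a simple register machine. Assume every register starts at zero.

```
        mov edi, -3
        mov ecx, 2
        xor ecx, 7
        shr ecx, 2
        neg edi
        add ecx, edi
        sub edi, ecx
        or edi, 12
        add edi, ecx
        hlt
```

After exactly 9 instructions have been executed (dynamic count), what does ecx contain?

4

after mov edi, -3: edi=-3
after mov ecx, 2: ecx=2
after xor ecx, 7: ecx=2^7=5
after shr ecx, 2: ecx=5>>2=1
after neg edi: edi=-(-3)=3
after add ecx, edi: ecx=1+3=4
after sub edi, ecx: edi=3-4=-1
after or edi, 12: edi=(-1)|12=-1
after add edi, ecx: edi=(-1)+4=3
After step 9: ecx = 4.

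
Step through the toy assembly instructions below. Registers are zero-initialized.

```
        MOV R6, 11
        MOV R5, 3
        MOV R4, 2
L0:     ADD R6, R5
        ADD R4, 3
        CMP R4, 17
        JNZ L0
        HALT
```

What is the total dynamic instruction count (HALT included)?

24

MOV R6, 11 → R6=11
MOV R5, 3 → R5=3
MOV R4, 2 → R4=2
ADD R6, R5 → R6=11+3=14
ADD R4, 3 → R4=2+3=5
CMP R4, 17  (cmp 5,17)
JNZ L0: taken
ADD R6, R5 → R6=14+3=17
ADD R4, 3 → R4=5+3=8
CMP R4, 17  (cmp 8,17)
JNZ L0: taken
ADD R6, R5 → R6=17+3=20
ADD R4, 3 → R4=8+3=11
CMP R4, 17  (cmp 11,17)
JNZ L0: taken
ADD R6, R5 → R6=20+3=23
ADD R4, 3 → R4=11+3=14
CMP R4, 17  (cmp 14,17)
JNZ L0: taken
ADD R6, R5 → R6=23+3=26
ADD R4, 3 → R4=14+3=17
CMP R4, 17  (cmp 17,17)
JNZ L0: not taken
halt.
Total executed instructions: 24.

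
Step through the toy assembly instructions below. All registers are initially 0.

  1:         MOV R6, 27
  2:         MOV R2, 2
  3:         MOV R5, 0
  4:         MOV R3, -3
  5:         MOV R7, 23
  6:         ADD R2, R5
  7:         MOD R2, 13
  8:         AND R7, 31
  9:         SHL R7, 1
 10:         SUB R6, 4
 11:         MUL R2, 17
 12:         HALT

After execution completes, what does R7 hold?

after MOV R6, 27: R6=27
after MOV R2, 2: R2=2
after MOV R5, 0: R5=0
after MOV R3, -3: R3=-3
after MOV R7, 23: R7=23
after ADD R2, R5: R2=2+0=2
after MOD R2, 13: R2=2%13=2
after AND R7, 31: R7=23&31=23
after SHL R7, 1: R7=23<<1=46
after SUB R6, 4: R6=27-4=23
after MUL R2, 17: R2=2*17=34
halt.

46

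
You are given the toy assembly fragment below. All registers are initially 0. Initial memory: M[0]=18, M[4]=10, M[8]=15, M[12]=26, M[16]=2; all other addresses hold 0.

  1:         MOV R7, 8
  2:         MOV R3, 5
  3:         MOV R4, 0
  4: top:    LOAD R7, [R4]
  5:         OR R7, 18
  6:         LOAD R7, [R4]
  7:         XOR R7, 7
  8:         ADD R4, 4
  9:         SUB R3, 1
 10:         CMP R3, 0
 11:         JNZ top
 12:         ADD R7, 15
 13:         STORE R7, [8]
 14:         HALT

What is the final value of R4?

MOV R7, 8 → R7=8
MOV R3, 5 → R3=5
MOV R4, 0 → R4=0
LOAD R7, [R4] → R7=M[0]=18
OR R7, 18 → R7=18|18=18
LOAD R7, [R4] → R7=M[0]=18
XOR R7, 7 → R7=18^7=21
ADD R4, 4 → R4=0+4=4
SUB R3, 1 → R3=5-1=4
CMP R3, 0  (cmp 4,0)
JNZ top: taken
LOAD R7, [R4] → R7=M[4]=10
OR R7, 18 → R7=10|18=26
LOAD R7, [R4] → R7=M[4]=10
XOR R7, 7 → R7=10^7=13
ADD R4, 4 → R4=4+4=8
SUB R3, 1 → R3=4-1=3
CMP R3, 0  (cmp 3,0)
JNZ top: taken
LOAD R7, [R4] → R7=M[8]=15
OR R7, 18 → R7=15|18=31
LOAD R7, [R4] → R7=M[8]=15
XOR R7, 7 → R7=15^7=8
ADD R4, 4 → R4=8+4=12
SUB R3, 1 → R3=3-1=2
CMP R3, 0  (cmp 2,0)
JNZ top: taken
LOAD R7, [R4] → R7=M[12]=26
OR R7, 18 → R7=26|18=26
LOAD R7, [R4] → R7=M[12]=26
XOR R7, 7 → R7=26^7=29
ADD R4, 4 → R4=12+4=16
SUB R3, 1 → R3=2-1=1
CMP R3, 0  (cmp 1,0)
JNZ top: taken
LOAD R7, [R4] → R7=M[16]=2
OR R7, 18 → R7=2|18=18
LOAD R7, [R4] → R7=M[16]=2
XOR R7, 7 → R7=2^7=5
ADD R4, 4 → R4=16+4=20
SUB R3, 1 → R3=1-1=0
CMP R3, 0  (cmp 0,0)
JNZ top: not taken
ADD R7, 15 → R7=5+15=20
STORE R7, [8] → M[8]=20
halt.

20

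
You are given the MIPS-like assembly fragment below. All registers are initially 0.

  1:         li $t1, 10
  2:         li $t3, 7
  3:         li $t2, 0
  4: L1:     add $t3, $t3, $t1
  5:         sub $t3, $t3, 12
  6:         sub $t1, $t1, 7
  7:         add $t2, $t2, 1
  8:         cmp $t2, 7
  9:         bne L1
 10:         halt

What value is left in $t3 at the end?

-154

after li $t1, 10: $t1=10
after li $t3, 7: $t3=7
after li $t2, 0: $t2=0
after add $t3, $t3, $t1: $t3=7+10=17
after sub $t3, $t3, 12: $t3=17-12=5
after sub $t1, $t1, 7: $t1=10-7=3
after add $t2, $t2, 1: $t2=0+1=1
cmp $t2, 7  (cmp 1,7)
bne L1: taken
after add $t3, $t3, $t1: $t3=5+3=8
after sub $t3, $t3, 12: $t3=8-12=-4
after sub $t1, $t1, 7: $t1=3-7=-4
after add $t2, $t2, 1: $t2=1+1=2
cmp $t2, 7  (cmp 2,7)
bne L1: taken
after add $t3, $t3, $t1: $t3=(-4)+(-4)=-8
after sub $t3, $t3, 12: $t3=(-8)-12=-20
after sub $t1, $t1, 7: $t1=(-4)-7=-11
after add $t2, $t2, 1: $t2=2+1=3
cmp $t2, 7  (cmp 3,7)
bne L1: taken
after add $t3, $t3, $t1: $t3=(-20)+(-11)=-31
after sub $t3, $t3, 12: $t3=(-31)-12=-43
after sub $t1, $t1, 7: $t1=(-11)-7=-18
after add $t2, $t2, 1: $t2=3+1=4
cmp $t2, 7  (cmp 4,7)
bne L1: taken
after add $t3, $t3, $t1: $t3=(-43)+(-18)=-61
after sub $t3, $t3, 12: $t3=(-61)-12=-73
after sub $t1, $t1, 7: $t1=(-18)-7=-25
after add $t2, $t2, 1: $t2=4+1=5
cmp $t2, 7  (cmp 5,7)
bne L1: taken
after add $t3, $t3, $t1: $t3=(-73)+(-25)=-98
after sub $t3, $t3, 12: $t3=(-98)-12=-110
after sub $t1, $t1, 7: $t1=(-25)-7=-32
after add $t2, $t2, 1: $t2=5+1=6
cmp $t2, 7  (cmp 6,7)
bne L1: taken
after add $t3, $t3, $t1: $t3=(-110)+(-32)=-142
after sub $t3, $t3, 12: $t3=(-142)-12=-154
after sub $t1, $t1, 7: $t1=(-32)-7=-39
after add $t2, $t2, 1: $t2=6+1=7
cmp $t2, 7  (cmp 7,7)
bne L1: not taken
halt.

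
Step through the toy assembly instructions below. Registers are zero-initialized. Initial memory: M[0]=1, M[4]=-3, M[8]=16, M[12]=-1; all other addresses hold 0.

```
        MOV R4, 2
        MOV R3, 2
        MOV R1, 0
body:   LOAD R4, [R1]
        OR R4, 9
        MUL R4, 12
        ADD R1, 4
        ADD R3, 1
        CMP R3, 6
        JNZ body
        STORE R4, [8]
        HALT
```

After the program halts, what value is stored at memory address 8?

MOV R4, 2 → R4=2
MOV R3, 2 → R3=2
MOV R1, 0 → R1=0
LOAD R4, [R1] → R4=M[0]=1
OR R4, 9 → R4=1|9=9
MUL R4, 12 → R4=9*12=108
ADD R1, 4 → R1=0+4=4
ADD R3, 1 → R3=2+1=3
CMP R3, 6  (cmp 3,6)
JNZ body: taken
LOAD R4, [R1] → R4=M[4]=-3
OR R4, 9 → R4=(-3)|9=-3
MUL R4, 12 → R4=(-3)*12=-36
ADD R1, 4 → R1=4+4=8
ADD R3, 1 → R3=3+1=4
CMP R3, 6  (cmp 4,6)
JNZ body: taken
LOAD R4, [R1] → R4=M[8]=16
OR R4, 9 → R4=16|9=25
MUL R4, 12 → R4=25*12=300
ADD R1, 4 → R1=8+4=12
ADD R3, 1 → R3=4+1=5
CMP R3, 6  (cmp 5,6)
JNZ body: taken
LOAD R4, [R1] → R4=M[12]=-1
OR R4, 9 → R4=(-1)|9=-1
MUL R4, 12 → R4=(-1)*12=-12
ADD R1, 4 → R1=12+4=16
ADD R3, 1 → R3=5+1=6
CMP R3, 6  (cmp 6,6)
JNZ body: not taken
STORE R4, [8] → M[8]=-12
halt.

-12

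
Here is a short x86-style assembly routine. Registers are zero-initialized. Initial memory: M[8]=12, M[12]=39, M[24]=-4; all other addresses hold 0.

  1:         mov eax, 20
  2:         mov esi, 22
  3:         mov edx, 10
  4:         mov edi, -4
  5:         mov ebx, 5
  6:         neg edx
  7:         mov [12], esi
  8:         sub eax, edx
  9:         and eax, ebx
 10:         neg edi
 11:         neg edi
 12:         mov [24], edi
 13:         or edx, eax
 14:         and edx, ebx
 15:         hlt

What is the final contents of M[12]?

eax=20
esi=22
edx=10
edi=-4
ebx=5
edx=-(10)=-10
mov [12], esi → M[12]=22
eax=20-(-10)=30
eax=30&5=4
edi=-(-4)=4
edi=-(4)=-4
mov [24], edi → M[24]=-4
edx=(-10)|4=-10
edx=(-10)&5=4
halt.

22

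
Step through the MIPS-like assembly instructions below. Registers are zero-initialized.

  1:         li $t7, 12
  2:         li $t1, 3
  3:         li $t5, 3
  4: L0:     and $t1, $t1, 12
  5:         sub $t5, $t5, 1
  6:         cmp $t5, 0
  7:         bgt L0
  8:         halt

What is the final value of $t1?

$t7=12
$t1=3
$t5=3
$t1=3&12=0
$t5=3-1=2
cmp $t5, 0  (cmp 2,0)
bgt L0: taken
$t1=0&12=0
$t5=2-1=1
cmp $t5, 0  (cmp 1,0)
bgt L0: taken
$t1=0&12=0
$t5=1-1=0
cmp $t5, 0  (cmp 0,0)
bgt L0: not taken
halt.

0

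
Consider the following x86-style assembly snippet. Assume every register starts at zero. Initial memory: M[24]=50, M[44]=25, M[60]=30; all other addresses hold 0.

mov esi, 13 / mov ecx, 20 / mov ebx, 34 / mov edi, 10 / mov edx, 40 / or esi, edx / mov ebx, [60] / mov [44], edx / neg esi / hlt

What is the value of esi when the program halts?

after mov esi, 13: esi=13
after mov ecx, 20: ecx=20
after mov ebx, 34: ebx=34
after mov edi, 10: edi=10
after mov edx, 40: edx=40
after or esi, edx: esi=13|40=45
after mov ebx, [60]: ebx=M[60]=30
mov [44], edx → M[44]=40
after neg esi: esi=-(45)=-45
halt.

-45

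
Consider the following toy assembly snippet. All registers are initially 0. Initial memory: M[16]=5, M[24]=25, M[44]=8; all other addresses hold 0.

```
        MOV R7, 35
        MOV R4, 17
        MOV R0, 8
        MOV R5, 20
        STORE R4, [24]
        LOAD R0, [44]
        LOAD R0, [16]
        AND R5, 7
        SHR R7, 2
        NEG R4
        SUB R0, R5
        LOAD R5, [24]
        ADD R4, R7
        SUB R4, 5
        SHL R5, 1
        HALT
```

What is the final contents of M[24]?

after MOV R7, 35: R7=35
after MOV R4, 17: R4=17
after MOV R0, 8: R0=8
after MOV R5, 20: R5=20
STORE R4, [24] → M[24]=17
after LOAD R0, [44]: R0=M[44]=8
after LOAD R0, [16]: R0=M[16]=5
after AND R5, 7: R5=20&7=4
after SHR R7, 2: R7=35>>2=8
after NEG R4: R4=-(17)=-17
after SUB R0, R5: R0=5-4=1
after LOAD R5, [24]: R5=M[24]=17
after ADD R4, R7: R4=(-17)+8=-9
after SUB R4, 5: R4=(-9)-5=-14
after SHL R5, 1: R5=17<<1=34
halt.

17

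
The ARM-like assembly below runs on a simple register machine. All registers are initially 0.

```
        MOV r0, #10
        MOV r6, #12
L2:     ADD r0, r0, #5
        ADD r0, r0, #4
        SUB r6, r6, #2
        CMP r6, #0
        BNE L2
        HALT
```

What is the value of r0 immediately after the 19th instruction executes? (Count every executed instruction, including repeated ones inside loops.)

MOV r0, #10 → r0=10
MOV r6, #12 → r6=12
ADD r0, r0, #5 → r0=10+5=15
ADD r0, r0, #4 → r0=15+4=19
SUB r6, r6, #2 → r6=12-2=10
CMP r6, #0  (cmp 10,0)
BNE L2: taken
ADD r0, r0, #5 → r0=19+5=24
ADD r0, r0, #4 → r0=24+4=28
SUB r6, r6, #2 → r6=10-2=8
CMP r6, #0  (cmp 8,0)
BNE L2: taken
ADD r0, r0, #5 → r0=28+5=33
ADD r0, r0, #4 → r0=33+4=37
SUB r6, r6, #2 → r6=8-2=6
CMP r6, #0  (cmp 6,0)
BNE L2: taken
ADD r0, r0, #5 → r0=37+5=42
ADD r0, r0, #4 → r0=42+4=46
After step 19: r0 = 46.

46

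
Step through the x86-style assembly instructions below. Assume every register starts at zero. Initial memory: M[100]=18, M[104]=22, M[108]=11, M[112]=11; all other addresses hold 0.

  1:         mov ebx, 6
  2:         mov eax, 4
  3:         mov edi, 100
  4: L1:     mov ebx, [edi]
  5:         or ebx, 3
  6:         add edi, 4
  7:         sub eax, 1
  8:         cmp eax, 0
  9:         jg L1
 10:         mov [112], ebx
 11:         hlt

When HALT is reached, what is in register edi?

mov ebx, 6 → ebx=6
mov eax, 4 → eax=4
mov edi, 100 → edi=100
mov ebx, [edi] → ebx=M[100]=18
or ebx, 3 → ebx=18|3=19
add edi, 4 → edi=100+4=104
sub eax, 1 → eax=4-1=3
cmp eax, 0  (cmp 3,0)
jg L1: taken
mov ebx, [edi] → ebx=M[104]=22
or ebx, 3 → ebx=22|3=23
add edi, 4 → edi=104+4=108
sub eax, 1 → eax=3-1=2
cmp eax, 0  (cmp 2,0)
jg L1: taken
mov ebx, [edi] → ebx=M[108]=11
or ebx, 3 → ebx=11|3=11
add edi, 4 → edi=108+4=112
sub eax, 1 → eax=2-1=1
cmp eax, 0  (cmp 1,0)
jg L1: taken
mov ebx, [edi] → ebx=M[112]=11
or ebx, 3 → ebx=11|3=11
add edi, 4 → edi=112+4=116
sub eax, 1 → eax=1-1=0
cmp eax, 0  (cmp 0,0)
jg L1: not taken
mov [112], ebx → M[112]=11
halt.

116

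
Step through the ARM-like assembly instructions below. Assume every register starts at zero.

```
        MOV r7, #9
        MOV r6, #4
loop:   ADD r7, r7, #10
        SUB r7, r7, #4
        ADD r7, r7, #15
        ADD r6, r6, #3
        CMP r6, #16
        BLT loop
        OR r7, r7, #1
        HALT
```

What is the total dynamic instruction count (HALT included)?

28

after MOV r7, #9: r7=9
after MOV r6, #4: r6=4
after ADD r7, r7, #10: r7=9+10=19
after SUB r7, r7, #4: r7=19-4=15
after ADD r7, r7, #15: r7=15+15=30
after ADD r6, r6, #3: r6=4+3=7
CMP r6, #16  (cmp 7,16)
BLT loop: taken
after ADD r7, r7, #10: r7=30+10=40
after SUB r7, r7, #4: r7=40-4=36
after ADD r7, r7, #15: r7=36+15=51
after ADD r6, r6, #3: r6=7+3=10
CMP r6, #16  (cmp 10,16)
BLT loop: taken
after ADD r7, r7, #10: r7=51+10=61
after SUB r7, r7, #4: r7=61-4=57
after ADD r7, r7, #15: r7=57+15=72
after ADD r6, r6, #3: r6=10+3=13
CMP r6, #16  (cmp 13,16)
BLT loop: taken
after ADD r7, r7, #10: r7=72+10=82
after SUB r7, r7, #4: r7=82-4=78
after ADD r7, r7, #15: r7=78+15=93
after ADD r6, r6, #3: r6=13+3=16
CMP r6, #16  (cmp 16,16)
BLT loop: not taken
after OR r7, r7, #1: r7=93|1=93
halt.
Total executed instructions: 28.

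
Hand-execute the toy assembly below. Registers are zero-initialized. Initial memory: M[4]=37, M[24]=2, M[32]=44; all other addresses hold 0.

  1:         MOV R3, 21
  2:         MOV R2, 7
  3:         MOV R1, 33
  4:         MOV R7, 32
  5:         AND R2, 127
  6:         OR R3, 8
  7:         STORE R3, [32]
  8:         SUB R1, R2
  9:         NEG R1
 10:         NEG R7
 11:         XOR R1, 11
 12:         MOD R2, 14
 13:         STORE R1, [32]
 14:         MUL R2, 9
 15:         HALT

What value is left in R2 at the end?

MOV R3, 21 → R3=21
MOV R2, 7 → R2=7
MOV R1, 33 → R1=33
MOV R7, 32 → R7=32
AND R2, 127 → R2=7&127=7
OR R3, 8 → R3=21|8=29
STORE R3, [32] → M[32]=29
SUB R1, R2 → R1=33-7=26
NEG R1 → R1=-(26)=-26
NEG R7 → R7=-(32)=-32
XOR R1, 11 → R1=(-26)^11=-19
MOD R2, 14 → R2=7%14=7
STORE R1, [32] → M[32]=-19
MUL R2, 9 → R2=7*9=63
halt.

63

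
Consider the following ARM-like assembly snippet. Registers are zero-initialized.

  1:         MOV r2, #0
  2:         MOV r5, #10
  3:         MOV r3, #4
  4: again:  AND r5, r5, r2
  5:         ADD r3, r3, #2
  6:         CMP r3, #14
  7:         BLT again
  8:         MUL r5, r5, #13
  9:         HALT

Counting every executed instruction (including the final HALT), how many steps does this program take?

MOV r2, #0 → r2=0
MOV r5, #10 → r5=10
MOV r3, #4 → r3=4
AND r5, r5, r2 → r5=10&0=0
ADD r3, r3, #2 → r3=4+2=6
CMP r3, #14  (cmp 6,14)
BLT again: taken
AND r5, r5, r2 → r5=0&0=0
ADD r3, r3, #2 → r3=6+2=8
CMP r3, #14  (cmp 8,14)
BLT again: taken
AND r5, r5, r2 → r5=0&0=0
ADD r3, r3, #2 → r3=8+2=10
CMP r3, #14  (cmp 10,14)
BLT again: taken
AND r5, r5, r2 → r5=0&0=0
ADD r3, r3, #2 → r3=10+2=12
CMP r3, #14  (cmp 12,14)
BLT again: taken
AND r5, r5, r2 → r5=0&0=0
ADD r3, r3, #2 → r3=12+2=14
CMP r3, #14  (cmp 14,14)
BLT again: not taken
MUL r5, r5, #13 → r5=0*13=0
halt.
Total executed instructions: 25.

25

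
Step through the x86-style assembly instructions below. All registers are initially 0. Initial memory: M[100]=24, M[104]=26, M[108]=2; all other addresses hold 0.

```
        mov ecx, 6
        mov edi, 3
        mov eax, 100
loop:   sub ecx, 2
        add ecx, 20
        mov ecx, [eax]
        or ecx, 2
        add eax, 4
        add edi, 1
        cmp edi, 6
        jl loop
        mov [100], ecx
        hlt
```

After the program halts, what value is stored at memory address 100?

2

ecx=6
edi=3
eax=100
ecx=6-2=4
ecx=4+20=24
ecx=M[100]=24
ecx=24|2=26
eax=100+4=104
edi=3+1=4
cmp edi, 6  (cmp 4,6)
jl loop: taken
ecx=26-2=24
ecx=24+20=44
ecx=M[104]=26
ecx=26|2=26
eax=104+4=108
edi=4+1=5
cmp edi, 6  (cmp 5,6)
jl loop: taken
ecx=26-2=24
ecx=24+20=44
ecx=M[108]=2
ecx=2|2=2
eax=108+4=112
edi=5+1=6
cmp edi, 6  (cmp 6,6)
jl loop: not taken
mov [100], ecx → M[100]=2
halt.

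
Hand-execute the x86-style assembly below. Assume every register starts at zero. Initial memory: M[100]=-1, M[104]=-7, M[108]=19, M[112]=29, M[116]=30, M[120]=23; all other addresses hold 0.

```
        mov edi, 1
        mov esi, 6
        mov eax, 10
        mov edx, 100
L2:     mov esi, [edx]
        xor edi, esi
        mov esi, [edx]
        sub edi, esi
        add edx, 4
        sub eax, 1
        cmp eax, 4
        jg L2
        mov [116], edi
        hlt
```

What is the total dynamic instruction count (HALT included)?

after mov edi, 1: edi=1
after mov esi, 6: esi=6
after mov eax, 10: eax=10
after mov edx, 100: edx=100
after mov esi, [edx]: esi=M[100]=-1
after xor edi, esi: edi=1^(-1)=-2
after mov esi, [edx]: esi=M[100]=-1
after sub edi, esi: edi=(-2)-(-1)=-1
after add edx, 4: edx=100+4=104
after sub eax, 1: eax=10-1=9
cmp eax, 4  (cmp 9,4)
jg L2: taken
after mov esi, [edx]: esi=M[104]=-7
after xor edi, esi: edi=(-1)^(-7)=6
after mov esi, [edx]: esi=M[104]=-7
after sub edi, esi: edi=6-(-7)=13
after add edx, 4: edx=104+4=108
after sub eax, 1: eax=9-1=8
cmp eax, 4  (cmp 8,4)
jg L2: taken
after mov esi, [edx]: esi=M[108]=19
after xor edi, esi: edi=13^19=30
after mov esi, [edx]: esi=M[108]=19
after sub edi, esi: edi=30-19=11
after add edx, 4: edx=108+4=112
after sub eax, 1: eax=8-1=7
cmp eax, 4  (cmp 7,4)
jg L2: taken
after mov esi, [edx]: esi=M[112]=29
after xor edi, esi: edi=11^29=22
after mov esi, [edx]: esi=M[112]=29
after sub edi, esi: edi=22-29=-7
after add edx, 4: edx=112+4=116
after sub eax, 1: eax=7-1=6
cmp eax, 4  (cmp 6,4)
jg L2: taken
after mov esi, [edx]: esi=M[116]=30
after xor edi, esi: edi=(-7)^30=-25
after mov esi, [edx]: esi=M[116]=30
after sub edi, esi: edi=(-25)-30=-55
after add edx, 4: edx=116+4=120
after sub eax, 1: eax=6-1=5
cmp eax, 4  (cmp 5,4)
jg L2: taken
after mov esi, [edx]: esi=M[120]=23
after xor edi, esi: edi=(-55)^23=-34
after mov esi, [edx]: esi=M[120]=23
after sub edi, esi: edi=(-34)-23=-57
after add edx, 4: edx=120+4=124
after sub eax, 1: eax=5-1=4
cmp eax, 4  (cmp 4,4)
jg L2: not taken
mov [116], edi → M[116]=-57
halt.
Total executed instructions: 54.

54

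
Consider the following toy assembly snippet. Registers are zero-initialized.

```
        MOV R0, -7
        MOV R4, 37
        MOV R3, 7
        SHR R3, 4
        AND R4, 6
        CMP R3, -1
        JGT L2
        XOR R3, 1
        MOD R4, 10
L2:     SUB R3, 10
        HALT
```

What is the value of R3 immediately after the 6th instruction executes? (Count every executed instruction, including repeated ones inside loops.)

after MOV R0, -7: R0=-7
after MOV R4, 37: R4=37
after MOV R3, 7: R3=7
after SHR R3, 4: R3=7>>4=0
after AND R4, 6: R4=37&6=4
CMP R3, -1  (cmp 0,-1)
After step 6: R3 = 0.

0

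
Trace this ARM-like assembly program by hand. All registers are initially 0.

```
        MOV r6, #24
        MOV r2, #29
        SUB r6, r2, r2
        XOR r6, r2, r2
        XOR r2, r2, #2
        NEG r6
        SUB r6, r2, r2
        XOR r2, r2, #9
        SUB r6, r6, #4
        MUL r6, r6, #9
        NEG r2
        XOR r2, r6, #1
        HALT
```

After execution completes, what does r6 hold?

-36

r6=24
r2=29
r6=29-29=0
r6=29^29=0
r2=29^2=31
r6=-(0)=0
r6=31-31=0
r2=31^9=22
r6=0-4=-4
r6=(-4)*9=-36
r2=-(22)=-22
r2=(-36)^1=-35
halt.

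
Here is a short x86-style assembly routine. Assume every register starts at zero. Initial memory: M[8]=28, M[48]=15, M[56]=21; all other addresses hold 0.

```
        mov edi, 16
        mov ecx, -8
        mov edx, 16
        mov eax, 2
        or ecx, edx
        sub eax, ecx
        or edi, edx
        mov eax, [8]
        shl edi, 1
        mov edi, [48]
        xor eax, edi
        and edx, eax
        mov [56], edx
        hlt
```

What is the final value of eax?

mov edi, 16 → edi=16
mov ecx, -8 → ecx=-8
mov edx, 16 → edx=16
mov eax, 2 → eax=2
or ecx, edx → ecx=(-8)|16=-8
sub eax, ecx → eax=2-(-8)=10
or edi, edx → edi=16|16=16
mov eax, [8] → eax=M[8]=28
shl edi, 1 → edi=16<<1=32
mov edi, [48] → edi=M[48]=15
xor eax, edi → eax=28^15=19
and edx, eax → edx=16&19=16
mov [56], edx → M[56]=16
halt.

19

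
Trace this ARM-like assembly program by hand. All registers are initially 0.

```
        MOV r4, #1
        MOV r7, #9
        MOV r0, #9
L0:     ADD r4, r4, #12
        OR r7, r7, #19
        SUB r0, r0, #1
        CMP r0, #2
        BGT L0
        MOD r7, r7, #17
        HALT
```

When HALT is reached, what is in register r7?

r4=1
r7=9
r0=9
r4=1+12=13
r7=9|19=27
r0=9-1=8
CMP r0, #2  (cmp 8,2)
BGT L0: taken
r4=13+12=25
r7=27|19=27
r0=8-1=7
CMP r0, #2  (cmp 7,2)
BGT L0: taken
r4=25+12=37
r7=27|19=27
r0=7-1=6
CMP r0, #2  (cmp 6,2)
BGT L0: taken
r4=37+12=49
r7=27|19=27
r0=6-1=5
CMP r0, #2  (cmp 5,2)
BGT L0: taken
r4=49+12=61
r7=27|19=27
r0=5-1=4
CMP r0, #2  (cmp 4,2)
BGT L0: taken
r4=61+12=73
r7=27|19=27
r0=4-1=3
CMP r0, #2  (cmp 3,2)
BGT L0: taken
r4=73+12=85
r7=27|19=27
r0=3-1=2
CMP r0, #2  (cmp 2,2)
BGT L0: not taken
r7=27%17=10
halt.

10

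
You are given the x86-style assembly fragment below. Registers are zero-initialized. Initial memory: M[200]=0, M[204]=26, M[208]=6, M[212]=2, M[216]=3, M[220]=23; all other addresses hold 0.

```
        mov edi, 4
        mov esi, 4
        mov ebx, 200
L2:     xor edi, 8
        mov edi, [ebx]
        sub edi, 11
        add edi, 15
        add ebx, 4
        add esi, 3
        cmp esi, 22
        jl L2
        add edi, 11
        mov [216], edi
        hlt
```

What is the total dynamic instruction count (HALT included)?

54

after mov edi, 4: edi=4
after mov esi, 4: esi=4
after mov ebx, 200: ebx=200
after xor edi, 8: edi=4^8=12
after mov edi, [ebx]: edi=M[200]=0
after sub edi, 11: edi=0-11=-11
after add edi, 15: edi=(-11)+15=4
after add ebx, 4: ebx=200+4=204
after add esi, 3: esi=4+3=7
cmp esi, 22  (cmp 7,22)
jl L2: taken
after xor edi, 8: edi=4^8=12
after mov edi, [ebx]: edi=M[204]=26
after sub edi, 11: edi=26-11=15
after add edi, 15: edi=15+15=30
after add ebx, 4: ebx=204+4=208
after add esi, 3: esi=7+3=10
cmp esi, 22  (cmp 10,22)
jl L2: taken
after xor edi, 8: edi=30^8=22
after mov edi, [ebx]: edi=M[208]=6
after sub edi, 11: edi=6-11=-5
after add edi, 15: edi=(-5)+15=10
after add ebx, 4: ebx=208+4=212
after add esi, 3: esi=10+3=13
cmp esi, 22  (cmp 13,22)
jl L2: taken
after xor edi, 8: edi=10^8=2
after mov edi, [ebx]: edi=M[212]=2
after sub edi, 11: edi=2-11=-9
after add edi, 15: edi=(-9)+15=6
after add ebx, 4: ebx=212+4=216
after add esi, 3: esi=13+3=16
cmp esi, 22  (cmp 16,22)
jl L2: taken
after xor edi, 8: edi=6^8=14
after mov edi, [ebx]: edi=M[216]=3
after sub edi, 11: edi=3-11=-8
after add edi, 15: edi=(-8)+15=7
after add ebx, 4: ebx=216+4=220
after add esi, 3: esi=16+3=19
cmp esi, 22  (cmp 19,22)
jl L2: taken
after xor edi, 8: edi=7^8=15
after mov edi, [ebx]: edi=M[220]=23
after sub edi, 11: edi=23-11=12
after add edi, 15: edi=12+15=27
after add ebx, 4: ebx=220+4=224
after add esi, 3: esi=19+3=22
cmp esi, 22  (cmp 22,22)
jl L2: not taken
after add edi, 11: edi=27+11=38
mov [216], edi → M[216]=38
halt.
Total executed instructions: 54.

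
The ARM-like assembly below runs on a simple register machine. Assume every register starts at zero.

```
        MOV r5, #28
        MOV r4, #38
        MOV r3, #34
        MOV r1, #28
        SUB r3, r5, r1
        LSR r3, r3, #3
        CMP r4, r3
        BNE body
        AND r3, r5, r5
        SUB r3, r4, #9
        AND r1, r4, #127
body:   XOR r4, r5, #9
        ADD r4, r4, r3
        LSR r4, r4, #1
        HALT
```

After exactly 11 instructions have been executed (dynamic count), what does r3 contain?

0

r5=28
r4=38
r3=34
r1=28
r3=28-28=0
r3=0>>3=0
CMP r4, r3  (cmp 38,0)
BNE body: taken
r4=28^9=21
r4=21+0=21
r4=21>>1=10
After step 11: r3 = 0.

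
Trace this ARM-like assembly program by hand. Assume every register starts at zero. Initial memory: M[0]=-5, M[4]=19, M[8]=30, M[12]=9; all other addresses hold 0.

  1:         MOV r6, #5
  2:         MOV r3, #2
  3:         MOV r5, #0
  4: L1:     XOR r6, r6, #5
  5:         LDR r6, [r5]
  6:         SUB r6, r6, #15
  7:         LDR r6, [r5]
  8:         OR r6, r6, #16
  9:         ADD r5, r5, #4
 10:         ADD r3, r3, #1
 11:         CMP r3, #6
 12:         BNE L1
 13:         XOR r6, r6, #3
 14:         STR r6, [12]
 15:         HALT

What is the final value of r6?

26

after MOV r6, #5: r6=5
after MOV r3, #2: r3=2
after MOV r5, #0: r5=0
after XOR r6, r6, #5: r6=5^5=0
after LDR r6, [r5]: r6=M[0]=-5
after SUB r6, r6, #15: r6=(-5)-15=-20
after LDR r6, [r5]: r6=M[0]=-5
after OR r6, r6, #16: r6=(-5)|16=-5
after ADD r5, r5, #4: r5=0+4=4
after ADD r3, r3, #1: r3=2+1=3
CMP r3, #6  (cmp 3,6)
BNE L1: taken
after XOR r6, r6, #5: r6=(-5)^5=-2
after LDR r6, [r5]: r6=M[4]=19
after SUB r6, r6, #15: r6=19-15=4
after LDR r6, [r5]: r6=M[4]=19
after OR r6, r6, #16: r6=19|16=19
after ADD r5, r5, #4: r5=4+4=8
after ADD r3, r3, #1: r3=3+1=4
CMP r3, #6  (cmp 4,6)
BNE L1: taken
after XOR r6, r6, #5: r6=19^5=22
after LDR r6, [r5]: r6=M[8]=30
after SUB r6, r6, #15: r6=30-15=15
after LDR r6, [r5]: r6=M[8]=30
after OR r6, r6, #16: r6=30|16=30
after ADD r5, r5, #4: r5=8+4=12
after ADD r3, r3, #1: r3=4+1=5
CMP r3, #6  (cmp 5,6)
BNE L1: taken
after XOR r6, r6, #5: r6=30^5=27
after LDR r6, [r5]: r6=M[12]=9
after SUB r6, r6, #15: r6=9-15=-6
after LDR r6, [r5]: r6=M[12]=9
after OR r6, r6, #16: r6=9|16=25
after ADD r5, r5, #4: r5=12+4=16
after ADD r3, r3, #1: r3=5+1=6
CMP r3, #6  (cmp 6,6)
BNE L1: not taken
after XOR r6, r6, #3: r6=25^3=26
STR r6, [12] → M[12]=26
halt.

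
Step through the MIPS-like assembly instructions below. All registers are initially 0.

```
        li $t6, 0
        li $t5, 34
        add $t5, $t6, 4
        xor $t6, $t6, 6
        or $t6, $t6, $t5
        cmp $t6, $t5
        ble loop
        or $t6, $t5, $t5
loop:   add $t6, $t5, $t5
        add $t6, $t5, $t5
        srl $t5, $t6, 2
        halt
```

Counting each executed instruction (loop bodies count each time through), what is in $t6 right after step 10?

$t6=0
$t5=34
$t5=0+4=4
$t6=0^6=6
$t6=6|4=6
cmp $t6, $t5  (cmp 6,4)
ble loop: not taken
$t6=4|4=4
$t6=4+4=8
$t6=4+4=8
After step 10: $t6 = 8.

8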